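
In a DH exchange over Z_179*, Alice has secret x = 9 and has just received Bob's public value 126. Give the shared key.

12

Shared key K = 126^9 mod 179.
126^1 ≡ 126 (mod 179)
126^2 = (126^1)^2 ≡ 126^2 = 15876 ≡ 124 (mod 179)
126^4 = (126^2)^2 ≡ 124^2 = 15376 ≡ 161 (mod 179)
126^8 = (126^4)^2 ≡ 161^2 = 25921 ≡ 145 (mod 179)
126^9 = 126^8 · 126^1 ≡ 145 · 126 ≡ 12 (mod 179).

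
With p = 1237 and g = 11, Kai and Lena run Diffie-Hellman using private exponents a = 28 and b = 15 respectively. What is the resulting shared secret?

388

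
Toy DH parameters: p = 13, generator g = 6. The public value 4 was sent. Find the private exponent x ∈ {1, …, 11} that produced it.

10

Try successive powers of 6 modulo 13:
6^1 ≡ 6
6^2 ≡ 10
6^3 ≡ 8
6^4 ≡ 9
6^5 ≡ 2
6^6 ≡ 12
6^7 ≡ 7
6^8 ≡ 3
6^9 ≡ 5
6^10 ≡ 4
Found: x = 10.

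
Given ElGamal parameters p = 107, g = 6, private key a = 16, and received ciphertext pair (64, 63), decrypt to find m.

98

Shared mask s = c₁^a mod p = 64^16 mod 107.
64^1 ≡ 64 (mod 107)
64^2 = (64^1)^2 ≡ 64^2 = 4096 ≡ 30 (mod 107)
64^4 = (64^2)^2 ≡ 30^2 = 900 ≡ 44 (mod 107)
64^8 = (64^4)^2 ≡ 44^2 = 1936 ≡ 10 (mod 107)
64^16 = (64^8)^2 ≡ 10^2 = 100 ≡ 100 (mod 107)
So s = 100; s⁻¹ ≡ 61 (mod 107).
m = c₂ · s⁻¹ mod 107 = 63 · 61 mod 107 = 98.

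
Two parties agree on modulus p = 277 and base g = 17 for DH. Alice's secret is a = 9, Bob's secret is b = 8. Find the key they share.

52

Bob sends B = g^b mod p = 17^8 mod 277.
17^1 ≡ 17 (mod 277)
17^2 = (17^1)^2 ≡ 17^2 = 289 ≡ 12 (mod 277)
17^4 = (17^2)^2 ≡ 12^2 = 144 ≡ 144 (mod 277)
17^8 = (17^4)^2 ≡ 144^2 = 20736 ≡ 238 (mod 277)
So B = 238. Alice then computes K = B^a mod p = 238^9 mod 277.
238^1 ≡ 238 (mod 277)
238^2 = (238^1)^2 ≡ 238^2 = 56644 ≡ 136 (mod 277)
238^4 = (238^2)^2 ≡ 136^2 = 18496 ≡ 214 (mod 277)
238^8 = (238^4)^2 ≡ 214^2 = 45796 ≡ 91 (mod 277)
238^9 = 238^8 · 238^1 ≡ 91 · 238 ≡ 52 (mod 277).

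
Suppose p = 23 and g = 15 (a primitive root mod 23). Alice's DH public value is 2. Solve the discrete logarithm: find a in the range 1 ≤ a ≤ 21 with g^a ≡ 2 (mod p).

4

Try successive powers of 15 modulo 23:
15^1 ≡ 15
15^2 ≡ 18
15^3 ≡ 17
15^4 ≡ 2
Found: a = 4.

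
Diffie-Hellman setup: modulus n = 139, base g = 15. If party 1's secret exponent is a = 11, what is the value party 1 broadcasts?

134

Public value = 15^11 (mod 139).
15^1 ≡ 15 (mod 139)
15^2 = (15^1)^2 ≡ 15^2 = 225 ≡ 86 (mod 139)
15^4 = (15^2)^2 ≡ 86^2 = 7396 ≡ 29 (mod 139)
15^8 = (15^4)^2 ≡ 29^2 = 841 ≡ 7 (mod 139)
15^11 = 15^8 · 15^2 · 15^1 ≡ 7 · 86 · 15 ≡ 134 (mod 139).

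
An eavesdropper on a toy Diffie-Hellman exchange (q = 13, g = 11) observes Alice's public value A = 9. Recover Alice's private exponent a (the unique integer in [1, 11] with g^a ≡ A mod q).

8

Try successive powers of 11 modulo 13:
11^1 ≡ 11
11^2 ≡ 4
11^3 ≡ 5
11^4 ≡ 3
11^5 ≡ 7
11^6 ≡ 12
11^7 ≡ 2
11^8 ≡ 9
Found: a = 8.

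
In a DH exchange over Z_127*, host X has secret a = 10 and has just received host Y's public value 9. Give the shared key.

36

Shared key K = 9^10 mod 127.
9^1 ≡ 9 (mod 127)
9^2 = (9^1)^2 ≡ 9^2 = 81 ≡ 81 (mod 127)
9^4 = (9^2)^2 ≡ 81^2 = 6561 ≡ 84 (mod 127)
9^8 = (9^4)^2 ≡ 84^2 = 7056 ≡ 71 (mod 127)
9^10 = 9^8 · 9^2 ≡ 71 · 81 ≡ 36 (mod 127).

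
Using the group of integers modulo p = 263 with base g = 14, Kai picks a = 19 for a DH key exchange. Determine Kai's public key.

Public value = 14^19 mod 263.
14^1 ≡ 14 (mod 263)
14^2 = (14^1)^2 ≡ 14^2 = 196 ≡ 196 (mod 263)
14^4 = (14^2)^2 ≡ 196^2 = 38416 ≡ 18 (mod 263)
14^8 = (14^4)^2 ≡ 18^2 = 324 ≡ 61 (mod 263)
14^16 = (14^8)^2 ≡ 61^2 = 3721 ≡ 39 (mod 263)
14^19 = 14^16 · 14^2 · 14^1 ≡ 39 · 196 · 14 ≡ 238 (mod 263).

238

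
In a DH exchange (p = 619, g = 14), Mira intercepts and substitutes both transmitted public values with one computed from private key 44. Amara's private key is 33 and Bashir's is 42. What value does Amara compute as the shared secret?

141

Amara receives Mira's public value M = 14^44 mod 619 instead of the honest one.
14^1 ≡ 14 (mod 619)
14^2 = (14^1)^2 ≡ 14^2 = 196 ≡ 196 (mod 619)
14^4 = (14^2)^2 ≡ 196^2 = 38416 ≡ 38 (mod 619)
14^8 = (14^4)^2 ≡ 38^2 = 1444 ≡ 206 (mod 619)
14^16 = (14^8)^2 ≡ 206^2 = 42436 ≡ 344 (mod 619)
14^32 = (14^16)^2 ≡ 344^2 = 118336 ≡ 107 (mod 619)
14^44 = 14^32 · 14^8 · 14^4 ≡ 107 · 206 · 38 ≡ 89 (mod 619).
So M = 89. Amara computes K = M^33 mod 619.
89^1 ≡ 89 (mod 619)
89^2 = (89^1)^2 ≡ 89^2 = 7921 ≡ 493 (mod 619)
89^4 = (89^2)^2 ≡ 493^2 = 243049 ≡ 401 (mod 619)
89^8 = (89^4)^2 ≡ 401^2 = 160801 ≡ 480 (mod 619)
89^16 = (89^8)^2 ≡ 480^2 = 230400 ≡ 132 (mod 619)
89^32 = (89^16)^2 ≡ 132^2 = 17424 ≡ 92 (mod 619)
89^33 = 89^32 · 89^1 ≡ 92 · 89 ≡ 141 (mod 619).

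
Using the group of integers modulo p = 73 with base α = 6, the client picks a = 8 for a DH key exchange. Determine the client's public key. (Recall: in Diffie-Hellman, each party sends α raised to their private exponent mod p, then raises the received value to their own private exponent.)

Public value = 6^{8} \pmod{73}.
6^1 ≡ 6 (mod 73)
6^2 = (6^1)^2 ≡ 6^2 = 36 ≡ 36 (mod 73)
6^4 = (6^2)^2 ≡ 36^2 = 1296 ≡ 55 (mod 73)
6^8 = (6^4)^2 ≡ 55^2 = 3025 ≡ 32 (mod 73)

32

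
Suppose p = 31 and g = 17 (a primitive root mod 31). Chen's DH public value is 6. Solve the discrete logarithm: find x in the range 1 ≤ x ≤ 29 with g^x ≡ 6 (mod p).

Try successive powers of 17 modulo 31:
17^1 ≡ 17
17^2 ≡ 10
17^3 ≡ 15
17^4 ≡ 7
17^5 ≡ 26
17^6 ≡ 8
17^7 ≡ 12
17^8 ≡ 18
17^9 ≡ 27
17^10 ≡ 25
17^11 ≡ 22
17^12 ≡ 2
17^13 ≡ 3
17^14 ≡ 20
17^15 ≡ 30
17^16 ≡ 14
17^17 ≡ 21
17^18 ≡ 16
17^19 ≡ 24
17^20 ≡ 5
17^21 ≡ 23
17^22 ≡ 19
17^23 ≡ 13
17^24 ≡ 4
17^25 ≡ 6
Found: x = 25.

25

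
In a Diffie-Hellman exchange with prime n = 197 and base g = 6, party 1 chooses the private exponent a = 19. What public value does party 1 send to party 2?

93

Public value = 6^19 mod 197.
6^1 ≡ 6 (mod 197)
6^2 = (6^1)^2 ≡ 6^2 = 36 ≡ 36 (mod 197)
6^4 = (6^2)^2 ≡ 36^2 = 1296 ≡ 114 (mod 197)
6^8 = (6^4)^2 ≡ 114^2 = 12996 ≡ 191 (mod 197)
6^16 = (6^8)^2 ≡ 191^2 = 36481 ≡ 36 (mod 197)
6^19 = 6^16 · 6^2 · 6^1 ≡ 36 · 36 · 6 ≡ 93 (mod 197).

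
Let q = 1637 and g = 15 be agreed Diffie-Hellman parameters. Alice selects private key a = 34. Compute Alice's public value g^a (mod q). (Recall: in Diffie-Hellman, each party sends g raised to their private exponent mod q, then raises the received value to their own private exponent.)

Public value = 15^34 (mod 1637).
15^1 ≡ 15 (mod 1637)
15^2 = (15^1)^2 ≡ 15^2 = 225 ≡ 225 (mod 1637)
15^4 = (15^2)^2 ≡ 225^2 = 50625 ≡ 1515 (mod 1637)
15^8 = (15^4)^2 ≡ 1515^2 = 2295225 ≡ 151 (mod 1637)
15^16 = (15^8)^2 ≡ 151^2 = 22801 ≡ 1520 (mod 1637)
15^32 = (15^16)^2 ≡ 1520^2 = 2310400 ≡ 593 (mod 1637)
15^34 = 15^32 · 15^2 ≡ 593 · 225 ≡ 828 (mod 1637).

828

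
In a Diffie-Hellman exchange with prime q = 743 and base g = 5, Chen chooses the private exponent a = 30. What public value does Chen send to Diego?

184

Public value = 5^{30} \pmod{743}.
5^1 ≡ 5 (mod 743)
5^2 = (5^1)^2 ≡ 5^2 = 25 ≡ 25 (mod 743)
5^4 = (5^2)^2 ≡ 25^2 = 625 ≡ 625 (mod 743)
5^8 = (5^4)^2 ≡ 625^2 = 390625 ≡ 550 (mod 743)
5^16 = (5^8)^2 ≡ 550^2 = 302500 ≡ 99 (mod 743)
5^30 = 5^16 · 5^8 · 5^4 · 5^2 ≡ 99 · 550 · 625 · 25 ≡ 184 (mod 743).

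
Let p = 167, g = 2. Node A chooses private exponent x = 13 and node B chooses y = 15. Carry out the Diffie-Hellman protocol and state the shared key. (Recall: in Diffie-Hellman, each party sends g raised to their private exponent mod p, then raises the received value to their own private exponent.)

Node B sends B = g^y mod p = 2^15 mod 167.
2^1 ≡ 2 (mod 167)
2^2 = (2^1)^2 ≡ 2^2 = 4 ≡ 4 (mod 167)
2^4 = (2^2)^2 ≡ 4^2 = 16 ≡ 16 (mod 167)
2^8 = (2^4)^2 ≡ 16^2 = 256 ≡ 89 (mod 167)
2^15 = 2^8 · 2^4 · 2^2 · 2^1 ≡ 89 · 16 · 4 · 2 ≡ 36 (mod 167).
So B = 36. Node A then computes K = B^x mod p = 36^13 mod 167.
36^1 ≡ 36 (mod 167)
36^2 = (36^1)^2 ≡ 36^2 = 1296 ≡ 127 (mod 167)
36^4 = (36^2)^2 ≡ 127^2 = 16129 ≡ 97 (mod 167)
36^8 = (36^4)^2 ≡ 97^2 = 9409 ≡ 57 (mod 167)
36^13 = 36^8 · 36^4 · 36^1 ≡ 57 · 97 · 36 ≡ 147 (mod 167).

147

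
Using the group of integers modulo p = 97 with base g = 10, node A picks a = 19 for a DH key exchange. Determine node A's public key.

Public value = 10^{19} \pmod{97}.
10^1 ≡ 10 (mod 97)
10^2 = (10^1)^2 ≡ 10^2 = 100 ≡ 3 (mod 97)
10^4 = (10^2)^2 ≡ 3^2 = 9 ≡ 9 (mod 97)
10^8 = (10^4)^2 ≡ 9^2 = 81 ≡ 81 (mod 97)
10^16 = (10^8)^2 ≡ 81^2 = 6561 ≡ 62 (mod 97)
10^19 = 10^16 · 10^2 · 10^1 ≡ 62 · 3 · 10 ≡ 17 (mod 97).

17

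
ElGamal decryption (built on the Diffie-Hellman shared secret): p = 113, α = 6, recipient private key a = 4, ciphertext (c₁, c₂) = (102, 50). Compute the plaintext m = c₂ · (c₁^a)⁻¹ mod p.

Shared mask s = c₁^a mod p = 102^4 mod 113.
102^1 ≡ 102 (mod 113)
102^2 = (102^1)^2 ≡ 102^2 = 10404 ≡ 8 (mod 113)
102^4 = (102^2)^2 ≡ 8^2 = 64 ≡ 64 (mod 113)
So s = 64; s⁻¹ ≡ 83 (mod 113).
m = c₂ · s⁻¹ mod 113 = 50 · 83 mod 113 = 82.

82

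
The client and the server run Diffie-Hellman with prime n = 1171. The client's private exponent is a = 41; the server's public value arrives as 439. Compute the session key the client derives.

1028

Shared key K = 439^41 mod 1171.
439^1 ≡ 439 (mod 1171)
439^2 = (439^1)^2 ≡ 439^2 = 192721 ≡ 677 (mod 1171)
439^4 = (439^2)^2 ≡ 677^2 = 458329 ≡ 468 (mod 1171)
439^8 = (439^4)^2 ≡ 468^2 = 219024 ≡ 47 (mod 1171)
439^16 = (439^8)^2 ≡ 47^2 = 2209 ≡ 1038 (mod 1171)
439^32 = (439^16)^2 ≡ 1038^2 = 1077444 ≡ 124 (mod 1171)
439^41 = 439^32 · 439^8 · 439^1 ≡ 124 · 47 · 439 ≡ 1028 (mod 1171).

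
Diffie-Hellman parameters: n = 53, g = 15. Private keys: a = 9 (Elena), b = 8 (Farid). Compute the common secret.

42

Farid sends B = g^b mod n = 15^8 mod 53.
15^1 ≡ 15 (mod 53)
15^2 = (15^1)^2 ≡ 15^2 = 225 ≡ 13 (mod 53)
15^4 = (15^2)^2 ≡ 13^2 = 169 ≡ 10 (mod 53)
15^8 = (15^4)^2 ≡ 10^2 = 100 ≡ 47 (mod 53)
So B = 47. Elena then computes K = B^a mod n = 47^9 mod 53.
47^1 ≡ 47 (mod 53)
47^2 = (47^1)^2 ≡ 47^2 = 2209 ≡ 36 (mod 53)
47^4 = (47^2)^2 ≡ 36^2 = 1296 ≡ 24 (mod 53)
47^8 = (47^4)^2 ≡ 24^2 = 576 ≡ 46 (mod 53)
47^9 = 47^8 · 47^1 ≡ 46 · 47 ≡ 42 (mod 53).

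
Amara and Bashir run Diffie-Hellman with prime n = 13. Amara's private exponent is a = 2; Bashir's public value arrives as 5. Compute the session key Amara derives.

12

Shared key K = 5^2 mod 13.
5^1 ≡ 5 (mod 13)
5^2 = (5^1)^2 ≡ 5^2 = 25 ≡ 12 (mod 13)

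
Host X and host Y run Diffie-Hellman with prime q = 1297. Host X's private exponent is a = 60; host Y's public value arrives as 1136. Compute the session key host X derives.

776

Shared key K = 1136^60 mod 1297.
1136^1 ≡ 1136 (mod 1297)
1136^2 = (1136^1)^2 ≡ 1136^2 = 1290496 ≡ 1278 (mod 1297)
1136^4 = (1136^2)^2 ≡ 1278^2 = 1633284 ≡ 361 (mod 1297)
1136^8 = (1136^4)^2 ≡ 361^2 = 130321 ≡ 621 (mod 1297)
1136^16 = (1136^8)^2 ≡ 621^2 = 385641 ≡ 432 (mod 1297)
1136^32 = (1136^16)^2 ≡ 432^2 = 186624 ≡ 1153 (mod 1297)
1136^60 = 1136^32 · 1136^16 · 1136^8 · 1136^4 ≡ 1153 · 432 · 621 · 361 ≡ 776 (mod 1297).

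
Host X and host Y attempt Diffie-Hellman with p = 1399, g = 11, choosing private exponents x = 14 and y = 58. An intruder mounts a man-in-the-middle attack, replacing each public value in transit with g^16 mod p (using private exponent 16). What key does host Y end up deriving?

649

Host Y receives an intruder's public value M = 11^16 mod 1399 instead of the honest one.
11^1 ≡ 11 (mod 1399)
11^2 = (11^1)^2 ≡ 11^2 = 121 ≡ 121 (mod 1399)
11^4 = (11^2)^2 ≡ 121^2 = 14641 ≡ 651 (mod 1399)
11^8 = (11^4)^2 ≡ 651^2 = 423801 ≡ 1303 (mod 1399)
11^16 = (11^8)^2 ≡ 1303^2 = 1697809 ≡ 822 (mod 1399)
So M = 822. Host Y computes K = M^58 mod 1399.
822^1 ≡ 822 (mod 1399)
822^2 = (822^1)^2 ≡ 822^2 = 675684 ≡ 1366 (mod 1399)
822^4 = (822^2)^2 ≡ 1366^2 = 1865956 ≡ 1089 (mod 1399)
822^8 = (822^4)^2 ≡ 1089^2 = 1185921 ≡ 968 (mod 1399)
822^16 = (822^8)^2 ≡ 968^2 = 937024 ≡ 1093 (mod 1399)
822^32 = (822^16)^2 ≡ 1093^2 = 1194649 ≡ 1302 (mod 1399)
822^58 = 822^32 · 822^16 · 822^8 · 822^2 ≡ 1302 · 1093 · 968 · 1366 ≡ 649 (mod 1399).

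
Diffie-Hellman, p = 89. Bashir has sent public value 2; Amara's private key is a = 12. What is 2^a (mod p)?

Shared key K = 2^12 mod 89.
2^1 ≡ 2 (mod 89)
2^2 = (2^1)^2 ≡ 2^2 = 4 ≡ 4 (mod 89)
2^4 = (2^2)^2 ≡ 4^2 = 16 ≡ 16 (mod 89)
2^8 = (2^4)^2 ≡ 16^2 = 256 ≡ 78 (mod 89)
2^12 = 2^8 · 2^4 ≡ 78 · 16 ≡ 2 (mod 89).

2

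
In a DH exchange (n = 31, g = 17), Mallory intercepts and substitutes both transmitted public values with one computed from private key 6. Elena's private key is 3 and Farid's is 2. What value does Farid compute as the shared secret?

2

Farid receives Mallory's public value M = 17^6 mod 31 instead of the honest one.
17^1 ≡ 17 (mod 31)
17^2 = (17^1)^2 ≡ 17^2 = 289 ≡ 10 (mod 31)
17^4 = (17^2)^2 ≡ 10^2 = 100 ≡ 7 (mod 31)
17^6 = 17^4 · 17^2 ≡ 7 · 10 ≡ 8 (mod 31).
So M = 8. Farid computes K = M^2 mod 31.
8^1 ≡ 8 (mod 31)
8^2 = (8^1)^2 ≡ 8^2 = 64 ≡ 2 (mod 31)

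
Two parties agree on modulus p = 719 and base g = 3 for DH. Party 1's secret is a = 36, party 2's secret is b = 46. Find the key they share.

Party 2 sends B = g^b mod p = 3^46 mod 719.
3^1 ≡ 3 (mod 719)
3^2 = (3^1)^2 ≡ 3^2 = 9 ≡ 9 (mod 719)
3^4 = (3^2)^2 ≡ 9^2 = 81 ≡ 81 (mod 719)
3^8 = (3^4)^2 ≡ 81^2 = 6561 ≡ 90 (mod 719)
3^16 = (3^8)^2 ≡ 90^2 = 8100 ≡ 191 (mod 719)
3^32 = (3^16)^2 ≡ 191^2 = 36481 ≡ 531 (mod 719)
3^46 = 3^32 · 3^8 · 3^4 · 3^2 ≡ 531 · 90 · 81 · 9 ≡ 484 (mod 719).
So B = 484. Party 1 then computes K = B^a mod p = 484^36 mod 719.
484^1 ≡ 484 (mod 719)
484^2 = (484^1)^2 ≡ 484^2 = 234256 ≡ 581 (mod 719)
484^4 = (484^2)^2 ≡ 581^2 = 337561 ≡ 350 (mod 719)
484^8 = (484^4)^2 ≡ 350^2 = 122500 ≡ 270 (mod 719)
484^16 = (484^8)^2 ≡ 270^2 = 72900 ≡ 281 (mod 719)
484^32 = (484^16)^2 ≡ 281^2 = 78961 ≡ 590 (mod 719)
484^36 = 484^32 · 484^4 ≡ 590 · 350 ≡ 147 (mod 719).

147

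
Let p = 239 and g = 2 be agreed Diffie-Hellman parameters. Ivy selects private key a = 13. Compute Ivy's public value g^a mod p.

66

Public value = 2^13 mod 239.
2^1 ≡ 2 (mod 239)
2^2 = (2^1)^2 ≡ 2^2 = 4 ≡ 4 (mod 239)
2^4 = (2^2)^2 ≡ 4^2 = 16 ≡ 16 (mod 239)
2^8 = (2^4)^2 ≡ 16^2 = 256 ≡ 17 (mod 239)
2^13 = 2^8 · 2^4 · 2^1 ≡ 17 · 16 · 2 ≡ 66 (mod 239).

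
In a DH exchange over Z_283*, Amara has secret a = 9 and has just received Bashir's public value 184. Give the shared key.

Shared key K = 184^9 mod 283.
184^1 ≡ 184 (mod 283)
184^2 = (184^1)^2 ≡ 184^2 = 33856 ≡ 179 (mod 283)
184^4 = (184^2)^2 ≡ 179^2 = 32041 ≡ 62 (mod 283)
184^8 = (184^4)^2 ≡ 62^2 = 3844 ≡ 165 (mod 283)
184^9 = 184^8 · 184^1 ≡ 165 · 184 ≡ 79 (mod 283).

79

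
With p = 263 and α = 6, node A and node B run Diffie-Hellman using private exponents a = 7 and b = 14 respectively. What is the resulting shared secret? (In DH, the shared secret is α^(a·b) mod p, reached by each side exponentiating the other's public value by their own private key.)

184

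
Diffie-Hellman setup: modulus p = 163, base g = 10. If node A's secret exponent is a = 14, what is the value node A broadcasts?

55

Public value = 10^14 mod 163.
10^1 ≡ 10 (mod 163)
10^2 = (10^1)^2 ≡ 10^2 = 100 ≡ 100 (mod 163)
10^4 = (10^2)^2 ≡ 100^2 = 10000 ≡ 57 (mod 163)
10^8 = (10^4)^2 ≡ 57^2 = 3249 ≡ 152 (mod 163)
10^14 = 10^8 · 10^4 · 10^2 ≡ 152 · 57 · 100 ≡ 55 (mod 163).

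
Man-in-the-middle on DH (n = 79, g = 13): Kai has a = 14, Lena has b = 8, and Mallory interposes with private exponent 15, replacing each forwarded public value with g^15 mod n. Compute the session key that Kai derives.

Kai receives Mallory's public value M = 13^15 mod 79 instead of the honest one.
13^1 ≡ 13 (mod 79)
13^2 = (13^1)^2 ≡ 13^2 = 169 ≡ 11 (mod 79)
13^4 = (13^2)^2 ≡ 11^2 = 121 ≡ 42 (mod 79)
13^8 = (13^4)^2 ≡ 42^2 = 1764 ≡ 26 (mod 79)
13^15 = 13^8 · 13^4 · 13^2 · 13^1 ≡ 26 · 42 · 11 · 13 ≡ 52 (mod 79).
So M = 52. Kai computes K = M^14 mod 79.
52^1 ≡ 52 (mod 79)
52^2 = (52^1)^2 ≡ 52^2 = 2704 ≡ 18 (mod 79)
52^4 = (52^2)^2 ≡ 18^2 = 324 ≡ 8 (mod 79)
52^8 = (52^4)^2 ≡ 8^2 = 64 ≡ 64 (mod 79)
52^14 = 52^8 · 52^4 · 52^2 ≡ 64 · 8 · 18 ≡ 52 (mod 79).

52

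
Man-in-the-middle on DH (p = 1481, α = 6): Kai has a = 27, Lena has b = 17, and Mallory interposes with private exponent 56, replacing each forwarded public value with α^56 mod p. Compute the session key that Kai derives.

Kai receives Mallory's public value M = 6^56 mod 1481 instead of the honest one.
6^1 ≡ 6 (mod 1481)
6^2 = (6^1)^2 ≡ 6^2 = 36 ≡ 36 (mod 1481)
6^4 = (6^2)^2 ≡ 36^2 = 1296 ≡ 1296 (mod 1481)
6^8 = (6^4)^2 ≡ 1296^2 = 1679616 ≡ 162 (mod 1481)
6^16 = (6^8)^2 ≡ 162^2 = 26244 ≡ 1067 (mod 1481)
6^32 = (6^16)^2 ≡ 1067^2 = 1138489 ≡ 1081 (mod 1481)
6^56 = 6^32 · 6^16 · 6^8 ≡ 1081 · 1067 · 162 ≡ 366 (mod 1481).
So M = 366. Kai computes K = M^27 mod 1481.
366^1 ≡ 366 (mod 1481)
366^2 = (366^1)^2 ≡ 366^2 = 133956 ≡ 666 (mod 1481)
366^4 = (366^2)^2 ≡ 666^2 = 443556 ≡ 737 (mod 1481)
366^8 = (366^4)^2 ≡ 737^2 = 543169 ≡ 1123 (mod 1481)
366^16 = (366^8)^2 ≡ 1123^2 = 1261129 ≡ 798 (mod 1481)
366^27 = 366^16 · 366^8 · 366^2 · 366^1 ≡ 798 · 1123 · 666 · 366 ≡ 1081 (mod 1481).

1081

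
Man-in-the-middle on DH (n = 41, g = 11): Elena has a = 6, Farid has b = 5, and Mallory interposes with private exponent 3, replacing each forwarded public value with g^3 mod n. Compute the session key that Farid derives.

27

Farid receives Mallory's public value M = 11^3 mod 41 instead of the honest one.
11^1 ≡ 11 (mod 41)
11^2 = (11^1)^2 ≡ 11^2 = 121 ≡ 39 (mod 41)
11^3 = 11^2 · 11^1 ≡ 39 · 11 ≡ 19 (mod 41).
So M = 19. Farid computes K = M^5 mod 41.
19^1 ≡ 19 (mod 41)
19^2 = (19^1)^2 ≡ 19^2 = 361 ≡ 33 (mod 41)
19^4 = (19^2)^2 ≡ 33^2 = 1089 ≡ 23 (mod 41)
19^5 = 19^4 · 19^1 ≡ 23 · 19 ≡ 27 (mod 41).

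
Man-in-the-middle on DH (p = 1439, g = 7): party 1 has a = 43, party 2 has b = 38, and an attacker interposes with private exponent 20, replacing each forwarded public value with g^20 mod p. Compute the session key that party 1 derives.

887

Party 1 receives an attacker's public value M = 7^20 mod 1439 instead of the honest one.
7^1 ≡ 7 (mod 1439)
7^2 = (7^1)^2 ≡ 7^2 = 49 ≡ 49 (mod 1439)
7^4 = (7^2)^2 ≡ 49^2 = 2401 ≡ 962 (mod 1439)
7^8 = (7^4)^2 ≡ 962^2 = 925444 ≡ 167 (mod 1439)
7^16 = (7^8)^2 ≡ 167^2 = 27889 ≡ 548 (mod 1439)
7^20 = 7^16 · 7^4 ≡ 548 · 962 ≡ 502 (mod 1439).
So M = 502. Party 1 computes K = M^43 mod 1439.
502^1 ≡ 502 (mod 1439)
502^2 = (502^1)^2 ≡ 502^2 = 252004 ≡ 179 (mod 1439)
502^4 = (502^2)^2 ≡ 179^2 = 32041 ≡ 383 (mod 1439)
502^8 = (502^4)^2 ≡ 383^2 = 146689 ≡ 1350 (mod 1439)
502^16 = (502^8)^2 ≡ 1350^2 = 1822500 ≡ 726 (mod 1439)
502^32 = (502^16)^2 ≡ 726^2 = 527076 ≡ 402 (mod 1439)
502^43 = 502^32 · 502^8 · 502^2 · 502^1 ≡ 402 · 1350 · 179 · 502 ≡ 887 (mod 1439).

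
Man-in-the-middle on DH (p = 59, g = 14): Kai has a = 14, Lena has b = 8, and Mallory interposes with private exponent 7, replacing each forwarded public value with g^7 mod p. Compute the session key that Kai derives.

5

Kai receives Mallory's public value M = 14^7 mod 59 instead of the honest one.
14^1 ≡ 14 (mod 59)
14^2 = (14^1)^2 ≡ 14^2 = 196 ≡ 19 (mod 59)
14^4 = (14^2)^2 ≡ 19^2 = 361 ≡ 7 (mod 59)
14^7 = 14^4 · 14^2 · 14^1 ≡ 7 · 19 · 14 ≡ 33 (mod 59).
So M = 33. Kai computes K = M^14 mod 59.
33^1 ≡ 33 (mod 59)
33^2 = (33^1)^2 ≡ 33^2 = 1089 ≡ 27 (mod 59)
33^4 = (33^2)^2 ≡ 27^2 = 729 ≡ 21 (mod 59)
33^8 = (33^4)^2 ≡ 21^2 = 441 ≡ 28 (mod 59)
33^14 = 33^8 · 33^4 · 33^2 ≡ 28 · 21 · 27 ≡ 5 (mod 59).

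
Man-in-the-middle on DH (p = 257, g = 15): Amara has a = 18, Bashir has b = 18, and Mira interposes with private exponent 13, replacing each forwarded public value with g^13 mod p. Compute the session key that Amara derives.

Amara receives Mira's public value M = 15^13 mod 257 instead of the honest one.
15^1 ≡ 15 (mod 257)
15^2 = (15^1)^2 ≡ 15^2 = 225 ≡ 225 (mod 257)
15^4 = (15^2)^2 ≡ 225^2 = 50625 ≡ 253 (mod 257)
15^8 = (15^4)^2 ≡ 253^2 = 64009 ≡ 16 (mod 257)
15^13 = 15^8 · 15^4 · 15^1 ≡ 16 · 253 · 15 ≡ 68 (mod 257).
So M = 68. Amara computes K = M^18 mod 257.
68^1 ≡ 68 (mod 257)
68^2 = (68^1)^2 ≡ 68^2 = 4624 ≡ 255 (mod 257)
68^4 = (68^2)^2 ≡ 255^2 = 65025 ≡ 4 (mod 257)
68^8 = (68^4)^2 ≡ 4^2 = 16 ≡ 16 (mod 257)
68^16 = (68^8)^2 ≡ 16^2 = 256 ≡ 256 (mod 257)
68^18 = 68^16 · 68^2 ≡ 256 · 255 ≡ 2 (mod 257).

2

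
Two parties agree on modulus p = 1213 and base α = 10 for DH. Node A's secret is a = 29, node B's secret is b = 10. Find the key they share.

820

Node B sends B = α^b mod p = 10^10 mod 1213.
10^1 ≡ 10 (mod 1213)
10^2 = (10^1)^2 ≡ 10^2 = 100 ≡ 100 (mod 1213)
10^4 = (10^2)^2 ≡ 100^2 = 10000 ≡ 296 (mod 1213)
10^8 = (10^4)^2 ≡ 296^2 = 87616 ≡ 280 (mod 1213)
10^10 = 10^8 · 10^2 ≡ 280 · 100 ≡ 101 (mod 1213).
So B = 101. Node A then computes K = B^a mod p = 101^29 mod 1213.
101^1 ≡ 101 (mod 1213)
101^2 = (101^1)^2 ≡ 101^2 = 10201 ≡ 497 (mod 1213)
101^4 = (101^2)^2 ≡ 497^2 = 247009 ≡ 770 (mod 1213)
101^8 = (101^4)^2 ≡ 770^2 = 592900 ≡ 956 (mod 1213)
101^16 = (101^8)^2 ≡ 956^2 = 913936 ≡ 547 (mod 1213)
101^29 = 101^16 · 101^8 · 101^4 · 101^1 ≡ 547 · 956 · 770 · 101 ≡ 820 (mod 1213).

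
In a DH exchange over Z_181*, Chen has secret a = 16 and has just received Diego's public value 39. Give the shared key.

Shared key K = 39^16 mod 181.
39^1 ≡ 39 (mod 181)
39^2 = (39^1)^2 ≡ 39^2 = 1521 ≡ 73 (mod 181)
39^4 = (39^2)^2 ≡ 73^2 = 5329 ≡ 80 (mod 181)
39^8 = (39^4)^2 ≡ 80^2 = 6400 ≡ 65 (mod 181)
39^16 = (39^8)^2 ≡ 65^2 = 4225 ≡ 62 (mod 181)

62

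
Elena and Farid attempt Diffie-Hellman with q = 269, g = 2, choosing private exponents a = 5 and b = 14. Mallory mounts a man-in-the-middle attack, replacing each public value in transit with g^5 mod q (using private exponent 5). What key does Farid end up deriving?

151

Farid receives Mallory's public value M = 2^5 mod 269 instead of the honest one.
2^1 ≡ 2 (mod 269)
2^2 = (2^1)^2 ≡ 2^2 = 4 ≡ 4 (mod 269)
2^4 = (2^2)^2 ≡ 4^2 = 16 ≡ 16 (mod 269)
2^5 = 2^4 · 2^1 ≡ 16 · 2 ≡ 32 (mod 269).
So M = 32. Farid computes K = M^14 mod 269.
32^1 ≡ 32 (mod 269)
32^2 = (32^1)^2 ≡ 32^2 = 1024 ≡ 217 (mod 269)
32^4 = (32^2)^2 ≡ 217^2 = 47089 ≡ 14 (mod 269)
32^8 = (32^4)^2 ≡ 14^2 = 196 ≡ 196 (mod 269)
32^14 = 32^8 · 32^4 · 32^2 ≡ 196 · 14 · 217 ≡ 151 (mod 269).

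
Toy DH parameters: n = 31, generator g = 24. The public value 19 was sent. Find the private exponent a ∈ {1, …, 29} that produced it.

28

Try successive powers of 24 modulo 31:
24^1 ≡ 24
24^2 ≡ 18
24^3 ≡ 29
24^4 ≡ 14
24^5 ≡ 26
24^6 ≡ 4
24^7 ≡ 3
24^8 ≡ 10
24^9 ≡ 23
24^10 ≡ 25
24^11 ≡ 11
24^12 ≡ 16
24^13 ≡ 12
24^14 ≡ 9
24^15 ≡ 30
24^16 ≡ 7
24^17 ≡ 13
24^18 ≡ 2
24^19 ≡ 17
24^20 ≡ 5
24^21 ≡ 27
24^22 ≡ 28
24^23 ≡ 21
24^24 ≡ 8
24^25 ≡ 6
24^26 ≡ 20
24^27 ≡ 15
24^28 ≡ 19
Found: a = 28.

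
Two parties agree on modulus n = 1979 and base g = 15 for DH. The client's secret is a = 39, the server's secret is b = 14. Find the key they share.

307

The server sends B = g^b mod n = 15^14 mod 1979.
15^1 ≡ 15 (mod 1979)
15^2 = (15^1)^2 ≡ 15^2 = 225 ≡ 225 (mod 1979)
15^4 = (15^2)^2 ≡ 225^2 = 50625 ≡ 1150 (mod 1979)
15^8 = (15^4)^2 ≡ 1150^2 = 1322500 ≡ 528 (mod 1979)
15^14 = 15^8 · 15^4 · 15^2 ≡ 528 · 1150 · 225 ≡ 1714 (mod 1979).
So B = 1714. The client then computes K = B^a mod n = 1714^39 mod 1979.
1714^1 ≡ 1714 (mod 1979)
1714^2 = (1714^1)^2 ≡ 1714^2 = 2937796 ≡ 960 (mod 1979)
1714^4 = (1714^2)^2 ≡ 960^2 = 921600 ≡ 1365 (mod 1979)
1714^8 = (1714^4)^2 ≡ 1365^2 = 1863225 ≡ 986 (mod 1979)
1714^16 = (1714^8)^2 ≡ 986^2 = 972196 ≡ 507 (mod 1979)
1714^32 = (1714^16)^2 ≡ 507^2 = 257049 ≡ 1758 (mod 1979)
1714^39 = 1714^32 · 1714^4 · 1714^2 · 1714^1 ≡ 1758 · 1365 · 960 · 1714 ≡ 307 (mod 1979).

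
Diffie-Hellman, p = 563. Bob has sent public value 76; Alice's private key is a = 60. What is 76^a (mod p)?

445

Shared key K = 76^60 mod 563.
76^1 ≡ 76 (mod 563)
76^2 = (76^1)^2 ≡ 76^2 = 5776 ≡ 146 (mod 563)
76^4 = (76^2)^2 ≡ 146^2 = 21316 ≡ 485 (mod 563)
76^8 = (76^4)^2 ≡ 485^2 = 235225 ≡ 454 (mod 563)
76^16 = (76^8)^2 ≡ 454^2 = 206116 ≡ 58 (mod 563)
76^32 = (76^16)^2 ≡ 58^2 = 3364 ≡ 549 (mod 563)
76^60 = 76^32 · 76^16 · 76^8 · 76^4 ≡ 549 · 58 · 454 · 485 ≡ 445 (mod 563).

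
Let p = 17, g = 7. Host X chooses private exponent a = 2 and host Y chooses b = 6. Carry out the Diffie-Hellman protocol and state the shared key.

Host X sends A = g^a mod p = 7^2 mod 17.
7^1 ≡ 7 (mod 17)
7^2 = (7^1)^2 ≡ 7^2 = 49 ≡ 15 (mod 17)
So A = 15. Host Y then computes K = A^b mod p = 15^6 mod 17.
15^1 ≡ 15 (mod 17)
15^2 = (15^1)^2 ≡ 15^2 = 225 ≡ 4 (mod 17)
15^4 = (15^2)^2 ≡ 4^2 = 16 ≡ 16 (mod 17)
15^6 = 15^4 · 15^2 ≡ 16 · 4 ≡ 13 (mod 17).

13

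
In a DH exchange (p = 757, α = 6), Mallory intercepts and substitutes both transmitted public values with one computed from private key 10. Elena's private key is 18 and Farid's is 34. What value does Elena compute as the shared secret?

Elena receives Mallory's public value M = 6^10 mod 757 instead of the honest one.
6^1 ≡ 6 (mod 757)
6^2 = (6^1)^2 ≡ 6^2 = 36 ≡ 36 (mod 757)
6^4 = (6^2)^2 ≡ 36^2 = 1296 ≡ 539 (mod 757)
6^8 = (6^4)^2 ≡ 539^2 = 290521 ≡ 590 (mod 757)
6^10 = 6^8 · 6^2 ≡ 590 · 36 ≡ 44 (mod 757).
So M = 44. Elena computes K = M^18 mod 757.
44^1 ≡ 44 (mod 757)
44^2 = (44^1)^2 ≡ 44^2 = 1936 ≡ 422 (mod 757)
44^4 = (44^2)^2 ≡ 422^2 = 178084 ≡ 189 (mod 757)
44^8 = (44^4)^2 ≡ 189^2 = 35721 ≡ 142 (mod 757)
44^16 = (44^8)^2 ≡ 142^2 = 20164 ≡ 482 (mod 757)
44^18 = 44^16 · 44^2 ≡ 482 · 422 ≡ 528 (mod 757).

528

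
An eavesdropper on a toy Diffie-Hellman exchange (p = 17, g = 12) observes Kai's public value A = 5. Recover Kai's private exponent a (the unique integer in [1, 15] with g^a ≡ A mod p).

Try successive powers of 12 modulo 17:
12^1 ≡ 12
12^2 ≡ 8
12^3 ≡ 11
12^4 ≡ 13
12^5 ≡ 3
12^6 ≡ 2
12^7 ≡ 7
12^8 ≡ 16
12^9 ≡ 5
Found: a = 9.

9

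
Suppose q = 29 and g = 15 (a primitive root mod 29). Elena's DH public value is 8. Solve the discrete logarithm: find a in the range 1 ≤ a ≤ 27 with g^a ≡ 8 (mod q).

25

Try successive powers of 15 modulo 29:
15^1 ≡ 15
15^2 ≡ 22
15^3 ≡ 11
15^4 ≡ 20
15^5 ≡ 10
15^6 ≡ 5
15^7 ≡ 17
15^8 ≡ 23
15^9 ≡ 26
15^10 ≡ 13
15^11 ≡ 21
15^12 ≡ 25
15^13 ≡ 27
15^14 ≡ 28
15^15 ≡ 14
15^16 ≡ 7
15^17 ≡ 18
15^18 ≡ 9
15^19 ≡ 19
15^20 ≡ 24
15^21 ≡ 12
15^22 ≡ 6
15^23 ≡ 3
15^24 ≡ 16
15^25 ≡ 8
Found: a = 25.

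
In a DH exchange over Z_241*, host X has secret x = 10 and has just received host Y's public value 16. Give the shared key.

225

Shared key K = 16^10 mod 241.
16^1 ≡ 16 (mod 241)
16^2 = (16^1)^2 ≡ 16^2 = 256 ≡ 15 (mod 241)
16^4 = (16^2)^2 ≡ 15^2 = 225 ≡ 225 (mod 241)
16^8 = (16^4)^2 ≡ 225^2 = 50625 ≡ 15 (mod 241)
16^10 = 16^8 · 16^2 ≡ 15 · 15 ≡ 225 (mod 241).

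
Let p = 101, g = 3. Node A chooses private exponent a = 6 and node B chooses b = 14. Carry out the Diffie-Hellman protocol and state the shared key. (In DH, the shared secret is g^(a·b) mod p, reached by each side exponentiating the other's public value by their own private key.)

19

Node A sends A = g^a mod p = 3^6 mod 101.
3^1 ≡ 3 (mod 101)
3^2 = (3^1)^2 ≡ 3^2 = 9 ≡ 9 (mod 101)
3^4 = (3^2)^2 ≡ 9^2 = 81 ≡ 81 (mod 101)
3^6 = 3^4 · 3^2 ≡ 81 · 9 ≡ 22 (mod 101).
So A = 22. Node B then computes K = A^b mod p = 22^14 mod 101.
22^1 ≡ 22 (mod 101)
22^2 = (22^1)^2 ≡ 22^2 = 484 ≡ 80 (mod 101)
22^4 = (22^2)^2 ≡ 80^2 = 6400 ≡ 37 (mod 101)
22^8 = (22^4)^2 ≡ 37^2 = 1369 ≡ 56 (mod 101)
22^14 = 22^8 · 22^4 · 22^2 ≡ 56 · 37 · 80 ≡ 19 (mod 101).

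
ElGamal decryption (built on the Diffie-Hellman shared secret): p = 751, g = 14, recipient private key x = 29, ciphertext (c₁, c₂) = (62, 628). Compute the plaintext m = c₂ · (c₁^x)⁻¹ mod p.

65

Shared mask s = c₁^x mod p = 62^29 mod 751.
62^1 ≡ 62 (mod 751)
62^2 = (62^1)^2 ≡ 62^2 = 3844 ≡ 89 (mod 751)
62^4 = (62^2)^2 ≡ 89^2 = 7921 ≡ 411 (mod 751)
62^8 = (62^4)^2 ≡ 411^2 = 168921 ≡ 697 (mod 751)
62^16 = (62^8)^2 ≡ 697^2 = 485809 ≡ 663 (mod 751)
62^29 = 62^16 · 62^8 · 62^4 · 62^1 ≡ 663 · 697 · 411 · 62 ≡ 726 (mod 751).
So s = 726; s⁻¹ ≡ 30 (mod 751).
m = c₂ · s⁻¹ mod 751 = 628 · 30 mod 751 = 65.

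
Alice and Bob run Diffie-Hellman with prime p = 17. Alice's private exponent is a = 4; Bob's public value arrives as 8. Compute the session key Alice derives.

Shared key K = 8^4 mod 17.
8^1 ≡ 8 (mod 17)
8^2 = (8^1)^2 ≡ 8^2 = 64 ≡ 13 (mod 17)
8^4 = (8^2)^2 ≡ 13^2 = 169 ≡ 16 (mod 17)

16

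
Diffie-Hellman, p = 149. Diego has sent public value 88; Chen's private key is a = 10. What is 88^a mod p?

19

Shared key K = 88^10 mod 149.
88^1 ≡ 88 (mod 149)
88^2 = (88^1)^2 ≡ 88^2 = 7744 ≡ 145 (mod 149)
88^4 = (88^2)^2 ≡ 145^2 = 21025 ≡ 16 (mod 149)
88^8 = (88^4)^2 ≡ 16^2 = 256 ≡ 107 (mod 149)
88^10 = 88^8 · 88^2 ≡ 107 · 145 ≡ 19 (mod 149).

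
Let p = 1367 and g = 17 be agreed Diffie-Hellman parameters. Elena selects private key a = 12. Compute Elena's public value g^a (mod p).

184

Public value = 17^12 (mod 1367).
17^1 ≡ 17 (mod 1367)
17^2 = (17^1)^2 ≡ 17^2 = 289 ≡ 289 (mod 1367)
17^4 = (17^2)^2 ≡ 289^2 = 83521 ≡ 134 (mod 1367)
17^8 = (17^4)^2 ≡ 134^2 = 17956 ≡ 185 (mod 1367)
17^12 = 17^8 · 17^4 ≡ 185 · 134 ≡ 184 (mod 1367).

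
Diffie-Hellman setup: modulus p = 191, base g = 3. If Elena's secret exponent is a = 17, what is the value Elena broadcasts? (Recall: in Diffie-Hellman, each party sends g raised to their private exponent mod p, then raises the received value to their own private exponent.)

97

Public value = 3^17 (mod 191).
3^1 ≡ 3 (mod 191)
3^2 = (3^1)^2 ≡ 3^2 = 9 ≡ 9 (mod 191)
3^4 = (3^2)^2 ≡ 9^2 = 81 ≡ 81 (mod 191)
3^8 = (3^4)^2 ≡ 81^2 = 6561 ≡ 67 (mod 191)
3^16 = (3^8)^2 ≡ 67^2 = 4489 ≡ 96 (mod 191)
3^17 = 3^16 · 3^1 ≡ 96 · 3 ≡ 97 (mod 191).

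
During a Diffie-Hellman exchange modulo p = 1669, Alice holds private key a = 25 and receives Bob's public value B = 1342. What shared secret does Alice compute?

556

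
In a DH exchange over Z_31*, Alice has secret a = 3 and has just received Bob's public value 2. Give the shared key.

Shared key K = 2^3 mod 31.
2^1 ≡ 2 (mod 31)
2^2 = (2^1)^2 ≡ 2^2 = 4 ≡ 4 (mod 31)
2^3 = 2^2 · 2^1 ≡ 4 · 2 ≡ 8 (mod 31).

8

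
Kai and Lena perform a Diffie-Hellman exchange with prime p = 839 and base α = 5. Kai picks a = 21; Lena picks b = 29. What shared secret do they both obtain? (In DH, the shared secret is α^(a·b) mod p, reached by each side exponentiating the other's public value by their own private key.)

126

Lena sends B = α^b mod p = 5^29 mod 839.
5^1 ≡ 5 (mod 839)
5^2 = (5^1)^2 ≡ 5^2 = 25 ≡ 25 (mod 839)
5^4 = (5^2)^2 ≡ 25^2 = 625 ≡ 625 (mod 839)
5^8 = (5^4)^2 ≡ 625^2 = 390625 ≡ 490 (mod 839)
5^16 = (5^8)^2 ≡ 490^2 = 240100 ≡ 146 (mod 839)
5^29 = 5^16 · 5^8 · 5^4 · 5^1 ≡ 146 · 490 · 625 · 5 ≡ 43 (mod 839).
So B = 43. Kai then computes K = B^a mod p = 43^21 mod 839.
43^1 ≡ 43 (mod 839)
43^2 = (43^1)^2 ≡ 43^2 = 1849 ≡ 171 (mod 839)
43^4 = (43^2)^2 ≡ 171^2 = 29241 ≡ 715 (mod 839)
43^8 = (43^4)^2 ≡ 715^2 = 511225 ≡ 274 (mod 839)
43^16 = (43^8)^2 ≡ 274^2 = 75076 ≡ 405 (mod 839)
43^21 = 43^16 · 43^4 · 43^1 ≡ 405 · 715 · 43 ≡ 126 (mod 839).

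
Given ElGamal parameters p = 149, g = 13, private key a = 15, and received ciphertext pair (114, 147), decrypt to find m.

Shared mask s = c₁^a mod p = 114^15 mod 149.
114^1 ≡ 114 (mod 149)
114^2 = (114^1)^2 ≡ 114^2 = 12996 ≡ 33 (mod 149)
114^4 = (114^2)^2 ≡ 33^2 = 1089 ≡ 46 (mod 149)
114^8 = (114^4)^2 ≡ 46^2 = 2116 ≡ 30 (mod 149)
114^15 = 114^8 · 114^4 · 114^2 · 114^1 ≡ 30 · 46 · 33 · 114 ≡ 102 (mod 149).
So s = 102; s⁻¹ ≡ 19 (mod 149).
m = c₂ · s⁻¹ mod 149 = 147 · 19 mod 149 = 111.

111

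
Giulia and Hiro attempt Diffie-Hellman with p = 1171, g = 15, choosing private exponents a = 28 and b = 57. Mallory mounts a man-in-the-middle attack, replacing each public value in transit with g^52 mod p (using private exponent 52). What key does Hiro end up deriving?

1068

Hiro receives Mallory's public value M = 15^52 mod 1171 instead of the honest one.
15^1 ≡ 15 (mod 1171)
15^2 = (15^1)^2 ≡ 15^2 = 225 ≡ 225 (mod 1171)
15^4 = (15^2)^2 ≡ 225^2 = 50625 ≡ 272 (mod 1171)
15^8 = (15^4)^2 ≡ 272^2 = 73984 ≡ 211 (mod 1171)
15^16 = (15^8)^2 ≡ 211^2 = 44521 ≡ 23 (mod 1171)
15^32 = (15^16)^2 ≡ 23^2 = 529 ≡ 529 (mod 1171)
15^52 = 15^32 · 15^16 · 15^4 ≡ 529 · 23 · 272 ≡ 178 (mod 1171).
So M = 178. Hiro computes K = M^57 mod 1171.
178^1 ≡ 178 (mod 1171)
178^2 = (178^1)^2 ≡ 178^2 = 31684 ≡ 67 (mod 1171)
178^4 = (178^2)^2 ≡ 67^2 = 4489 ≡ 976 (mod 1171)
178^8 = (178^4)^2 ≡ 976^2 = 952576 ≡ 553 (mod 1171)
178^16 = (178^8)^2 ≡ 553^2 = 305809 ≡ 178 (mod 1171)
178^32 = (178^16)^2 ≡ 178^2 = 31684 ≡ 67 (mod 1171)
178^57 = 178^32 · 178^16 · 178^8 · 178^1 ≡ 67 · 178 · 553 · 178 ≡ 1068 (mod 1171).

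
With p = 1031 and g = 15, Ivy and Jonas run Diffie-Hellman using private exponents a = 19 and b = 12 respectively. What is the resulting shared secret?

10

Jonas sends B = g^b mod p = 15^12 mod 1031.
15^1 ≡ 15 (mod 1031)
15^2 = (15^1)^2 ≡ 15^2 = 225 ≡ 225 (mod 1031)
15^4 = (15^2)^2 ≡ 225^2 = 50625 ≡ 106 (mod 1031)
15^8 = (15^4)^2 ≡ 106^2 = 11236 ≡ 926 (mod 1031)
15^12 = 15^8 · 15^4 ≡ 926 · 106 ≡ 211 (mod 1031).
So B = 211. Ivy then computes K = B^a mod p = 211^19 mod 1031.
211^1 ≡ 211 (mod 1031)
211^2 = (211^1)^2 ≡ 211^2 = 44521 ≡ 188 (mod 1031)
211^4 = (211^2)^2 ≡ 188^2 = 35344 ≡ 290 (mod 1031)
211^8 = (211^4)^2 ≡ 290^2 = 84100 ≡ 589 (mod 1031)
211^16 = (211^8)^2 ≡ 589^2 = 346921 ≡ 505 (mod 1031)
211^19 = 211^16 · 211^2 · 211^1 ≡ 505 · 188 · 211 ≡ 10 (mod 1031).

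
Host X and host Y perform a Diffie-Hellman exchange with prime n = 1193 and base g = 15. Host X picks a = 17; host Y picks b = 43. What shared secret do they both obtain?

Host Y sends B = g^b mod n = 15^43 mod 1193.
15^1 ≡ 15 (mod 1193)
15^2 = (15^1)^2 ≡ 15^2 = 225 ≡ 225 (mod 1193)
15^4 = (15^2)^2 ≡ 225^2 = 50625 ≡ 519 (mod 1193)
15^8 = (15^4)^2 ≡ 519^2 = 269361 ≡ 936 (mod 1193)
15^16 = (15^8)^2 ≡ 936^2 = 876096 ≡ 434 (mod 1193)
15^32 = (15^16)^2 ≡ 434^2 = 188356 ≡ 1055 (mod 1193)
15^43 = 15^32 · 15^8 · 15^2 · 15^1 ≡ 1055 · 936 · 225 · 15 ≡ 481 (mod 1193).
So B = 481. Host X then computes K = B^a mod n = 481^17 mod 1193.
481^1 ≡ 481 (mod 1193)
481^2 = (481^1)^2 ≡ 481^2 = 231361 ≡ 1112 (mod 1193)
481^4 = (481^2)^2 ≡ 1112^2 = 1236544 ≡ 596 (mod 1193)
481^8 = (481^4)^2 ≡ 596^2 = 355216 ≡ 895 (mod 1193)
481^16 = (481^8)^2 ≡ 895^2 = 801025 ≡ 522 (mod 1193)
481^17 = 481^16 · 481^1 ≡ 522 · 481 ≡ 552 (mod 1193).

552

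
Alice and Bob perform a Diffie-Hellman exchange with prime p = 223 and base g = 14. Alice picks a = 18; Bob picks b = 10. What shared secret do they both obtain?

Bob sends B = g^b mod p = 14^10 mod 223.
14^1 ≡ 14 (mod 223)
14^2 = (14^1)^2 ≡ 14^2 = 196 ≡ 196 (mod 223)
14^4 = (14^2)^2 ≡ 196^2 = 38416 ≡ 60 (mod 223)
14^8 = (14^4)^2 ≡ 60^2 = 3600 ≡ 32 (mod 223)
14^10 = 14^8 · 14^2 ≡ 32 · 196 ≡ 28 (mod 223).
So B = 28. Alice then computes K = B^a mod p = 28^18 mod 223.
28^1 ≡ 28 (mod 223)
28^2 = (28^1)^2 ≡ 28^2 = 784 ≡ 115 (mod 223)
28^4 = (28^2)^2 ≡ 115^2 = 13225 ≡ 68 (mod 223)
28^8 = (28^4)^2 ≡ 68^2 = 4624 ≡ 164 (mod 223)
28^16 = (28^8)^2 ≡ 164^2 = 26896 ≡ 136 (mod 223)
28^18 = 28^16 · 28^2 ≡ 136 · 115 ≡ 30 (mod 223).

30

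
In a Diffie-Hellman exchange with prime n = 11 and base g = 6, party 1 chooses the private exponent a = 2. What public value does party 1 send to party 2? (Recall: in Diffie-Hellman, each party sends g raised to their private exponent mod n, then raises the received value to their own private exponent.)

3

Public value = 6^{2} \pmod{11}.
6^1 ≡ 6 (mod 11)
6^2 = (6^1)^2 ≡ 6^2 = 36 ≡ 3 (mod 11)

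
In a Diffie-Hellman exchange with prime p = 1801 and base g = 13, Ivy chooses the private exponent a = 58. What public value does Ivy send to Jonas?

68

Public value = 13^58 mod 1801.
13^1 ≡ 13 (mod 1801)
13^2 = (13^1)^2 ≡ 13^2 = 169 ≡ 169 (mod 1801)
13^4 = (13^2)^2 ≡ 169^2 = 28561 ≡ 1546 (mod 1801)
13^8 = (13^4)^2 ≡ 1546^2 = 2390116 ≡ 189 (mod 1801)
13^16 = (13^8)^2 ≡ 189^2 = 35721 ≡ 1502 (mod 1801)
13^32 = (13^16)^2 ≡ 1502^2 = 2256004 ≡ 1152 (mod 1801)
13^58 = 13^32 · 13^16 · 13^8 · 13^2 ≡ 1152 · 1502 · 189 · 169 ≡ 68 (mod 1801).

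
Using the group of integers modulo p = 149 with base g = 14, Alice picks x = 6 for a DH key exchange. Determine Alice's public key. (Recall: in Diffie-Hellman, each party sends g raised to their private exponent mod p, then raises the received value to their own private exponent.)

Public value = 14^6 mod 149.
14^1 ≡ 14 (mod 149)
14^2 = (14^1)^2 ≡ 14^2 = 196 ≡ 47 (mod 149)
14^4 = (14^2)^2 ≡ 47^2 = 2209 ≡ 123 (mod 149)
14^6 = 14^4 · 14^2 ≡ 123 · 47 ≡ 119 (mod 149).

119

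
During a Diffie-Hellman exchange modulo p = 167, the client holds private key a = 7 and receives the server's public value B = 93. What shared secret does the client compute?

Shared key K = 93^7 mod 167.
93^1 ≡ 93 (mod 167)
93^2 = (93^1)^2 ≡ 93^2 = 8649 ≡ 132 (mod 167)
93^4 = (93^2)^2 ≡ 132^2 = 17424 ≡ 56 (mod 167)
93^7 = 93^4 · 93^2 · 93^1 ≡ 56 · 132 · 93 ≡ 84 (mod 167).

84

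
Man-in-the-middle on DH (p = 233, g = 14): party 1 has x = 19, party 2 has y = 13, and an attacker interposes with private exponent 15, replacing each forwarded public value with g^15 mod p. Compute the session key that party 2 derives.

Party 2 receives an attacker's public value M = 14^15 mod 233 instead of the honest one.
14^1 ≡ 14 (mod 233)
14^2 = (14^1)^2 ≡ 14^2 = 196 ≡ 196 (mod 233)
14^4 = (14^2)^2 ≡ 196^2 = 38416 ≡ 204 (mod 233)
14^8 = (14^4)^2 ≡ 204^2 = 41616 ≡ 142 (mod 233)
14^15 = 14^8 · 14^4 · 14^2 · 14^1 ≡ 142 · 204 · 196 · 14 ≡ 9 (mod 233).
So M = 9. Party 2 computes K = M^13 mod 233.
9^1 ≡ 9 (mod 233)
9^2 = (9^1)^2 ≡ 9^2 = 81 ≡ 81 (mod 233)
9^4 = (9^2)^2 ≡ 81^2 = 6561 ≡ 37 (mod 233)
9^8 = (9^4)^2 ≡ 37^2 = 1369 ≡ 204 (mod 233)
9^13 = 9^8 · 9^4 · 9^1 ≡ 204 · 37 · 9 ≡ 129 (mod 233).

129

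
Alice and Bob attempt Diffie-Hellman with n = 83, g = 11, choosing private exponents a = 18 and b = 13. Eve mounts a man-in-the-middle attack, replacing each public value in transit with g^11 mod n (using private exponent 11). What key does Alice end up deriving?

Alice receives Eve's public value M = 11^11 mod 83 instead of the honest one.
11^1 ≡ 11 (mod 83)
11^2 = (11^1)^2 ≡ 11^2 = 121 ≡ 38 (mod 83)
11^4 = (11^2)^2 ≡ 38^2 = 1444 ≡ 33 (mod 83)
11^8 = (11^4)^2 ≡ 33^2 = 1089 ≡ 10 (mod 83)
11^11 = 11^8 · 11^2 · 11^1 ≡ 10 · 38 · 11 ≡ 30 (mod 83).
So M = 30. Alice computes K = M^18 mod 83.
30^1 ≡ 30 (mod 83)
30^2 = (30^1)^2 ≡ 30^2 = 900 ≡ 70 (mod 83)
30^4 = (30^2)^2 ≡ 70^2 = 4900 ≡ 3 (mod 83)
30^8 = (30^4)^2 ≡ 3^2 = 9 ≡ 9 (mod 83)
30^16 = (30^8)^2 ≡ 9^2 = 81 ≡ 81 (mod 83)
30^18 = 30^16 · 30^2 ≡ 81 · 70 ≡ 26 (mod 83).

26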